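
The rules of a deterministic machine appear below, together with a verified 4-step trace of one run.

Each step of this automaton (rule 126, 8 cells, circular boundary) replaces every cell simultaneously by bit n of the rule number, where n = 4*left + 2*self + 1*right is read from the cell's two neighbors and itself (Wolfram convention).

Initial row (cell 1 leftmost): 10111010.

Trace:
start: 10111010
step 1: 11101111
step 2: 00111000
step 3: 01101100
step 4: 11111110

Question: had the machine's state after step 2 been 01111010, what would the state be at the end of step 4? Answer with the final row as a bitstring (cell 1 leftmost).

01111000

state after step 2 := 01111010
step 3: 11001111
step 4: 01111000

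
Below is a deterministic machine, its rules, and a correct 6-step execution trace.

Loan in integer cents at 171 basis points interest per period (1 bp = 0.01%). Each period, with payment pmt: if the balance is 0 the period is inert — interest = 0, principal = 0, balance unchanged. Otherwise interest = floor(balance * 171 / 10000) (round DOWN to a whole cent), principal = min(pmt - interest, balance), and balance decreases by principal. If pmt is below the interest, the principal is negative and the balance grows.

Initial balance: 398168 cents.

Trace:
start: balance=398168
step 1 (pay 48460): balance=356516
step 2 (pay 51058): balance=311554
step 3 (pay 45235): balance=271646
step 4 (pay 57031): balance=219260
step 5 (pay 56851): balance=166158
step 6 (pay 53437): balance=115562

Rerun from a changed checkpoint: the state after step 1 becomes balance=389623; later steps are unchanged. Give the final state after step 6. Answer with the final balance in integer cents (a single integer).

151598

state after step 1 := balance=389623
step 2 (pay 51058): balance=345227
step 3 (pay 45235): balance=305895
step 4 (pay 57031): balance=254094
step 5 (pay 56851): balance=201588
step 6 (pay 53437): balance=151598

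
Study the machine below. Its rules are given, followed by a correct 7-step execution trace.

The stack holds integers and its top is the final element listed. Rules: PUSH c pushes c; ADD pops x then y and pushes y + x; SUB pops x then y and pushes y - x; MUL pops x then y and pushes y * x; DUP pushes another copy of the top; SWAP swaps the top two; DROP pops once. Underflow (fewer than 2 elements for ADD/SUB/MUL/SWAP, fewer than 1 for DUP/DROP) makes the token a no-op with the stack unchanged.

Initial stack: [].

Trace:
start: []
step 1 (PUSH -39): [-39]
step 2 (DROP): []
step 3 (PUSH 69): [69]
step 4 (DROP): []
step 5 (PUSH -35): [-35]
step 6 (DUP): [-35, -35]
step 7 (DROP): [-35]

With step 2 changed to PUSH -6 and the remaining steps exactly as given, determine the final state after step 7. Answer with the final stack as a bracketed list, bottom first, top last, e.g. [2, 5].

(re-executing from step 2 with the substitution; state before step 2: [-39])
step 2 (PUSH -6): [-39, -6]
step 3 (PUSH 69): [-39, -6, 69]
step 4 (DROP): [-39, -6]
step 5 (PUSH -35): [-39, -6, -35]
step 6 (DUP): [-39, -6, -35, -35]
step 7 (DROP): [-39, -6, -35]

[-39, -6, -35]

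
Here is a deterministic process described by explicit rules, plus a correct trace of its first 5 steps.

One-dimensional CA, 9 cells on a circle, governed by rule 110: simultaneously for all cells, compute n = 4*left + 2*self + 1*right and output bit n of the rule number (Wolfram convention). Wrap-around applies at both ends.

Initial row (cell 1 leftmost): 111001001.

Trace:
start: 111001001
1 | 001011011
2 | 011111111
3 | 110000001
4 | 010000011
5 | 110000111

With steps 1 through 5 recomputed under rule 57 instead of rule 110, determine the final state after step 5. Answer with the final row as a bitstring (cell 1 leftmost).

101010010

(re-executing steps 1..5 under rule 57; state before step 1: 111001001)
1 | 000100101
2 | 110010010
3 | 101001001
4 | 010100101
5 | 101010010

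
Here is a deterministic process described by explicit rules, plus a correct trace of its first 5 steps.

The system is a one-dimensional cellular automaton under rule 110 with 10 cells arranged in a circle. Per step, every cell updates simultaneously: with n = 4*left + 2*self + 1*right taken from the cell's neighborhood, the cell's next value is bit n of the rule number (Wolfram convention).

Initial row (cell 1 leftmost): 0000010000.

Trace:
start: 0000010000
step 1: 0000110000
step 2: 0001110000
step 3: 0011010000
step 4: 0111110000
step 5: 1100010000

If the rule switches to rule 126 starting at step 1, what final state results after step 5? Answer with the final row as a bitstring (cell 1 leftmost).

(re-executing steps 1..5 under rule 126; state before step 1: 0000010000)
step 1: 0000111000
step 2: 0001101100
step 3: 0011111110
step 4: 0110000011
step 5: 1111000111

1111000111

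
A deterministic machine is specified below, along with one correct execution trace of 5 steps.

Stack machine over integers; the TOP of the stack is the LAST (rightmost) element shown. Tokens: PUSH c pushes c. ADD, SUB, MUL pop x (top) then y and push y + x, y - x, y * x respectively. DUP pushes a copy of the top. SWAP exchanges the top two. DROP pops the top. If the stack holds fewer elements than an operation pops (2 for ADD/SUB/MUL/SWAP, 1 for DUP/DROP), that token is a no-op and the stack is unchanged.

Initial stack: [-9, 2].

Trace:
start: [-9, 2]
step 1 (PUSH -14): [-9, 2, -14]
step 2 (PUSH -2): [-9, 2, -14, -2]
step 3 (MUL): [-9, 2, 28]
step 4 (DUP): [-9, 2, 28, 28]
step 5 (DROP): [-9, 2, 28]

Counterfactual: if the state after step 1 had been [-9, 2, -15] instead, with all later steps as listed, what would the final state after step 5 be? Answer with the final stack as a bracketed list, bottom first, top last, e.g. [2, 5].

[-9, 2, 30]

state after step 1 := [-9, 2, -15]
step 2 (PUSH -2): [-9, 2, -15, -2]
step 3 (MUL): [-9, 2, 30]
step 4 (DUP): [-9, 2, 30, 30]
step 5 (DROP): [-9, 2, 30]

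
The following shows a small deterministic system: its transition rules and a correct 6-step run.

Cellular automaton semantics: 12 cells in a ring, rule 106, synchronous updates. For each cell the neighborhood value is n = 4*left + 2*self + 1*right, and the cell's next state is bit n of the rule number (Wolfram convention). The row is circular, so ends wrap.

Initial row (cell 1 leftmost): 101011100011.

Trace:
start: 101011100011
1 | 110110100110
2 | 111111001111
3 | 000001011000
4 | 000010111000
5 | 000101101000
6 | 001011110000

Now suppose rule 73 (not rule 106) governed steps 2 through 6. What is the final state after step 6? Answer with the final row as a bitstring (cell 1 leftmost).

110110110110

(re-executing steps 2..6 under rule 73; state before step 2: 110110100110)
2 | 110110000110
3 | 110110110110
4 | 110110110110
5 | 110110110110
6 | 110110110110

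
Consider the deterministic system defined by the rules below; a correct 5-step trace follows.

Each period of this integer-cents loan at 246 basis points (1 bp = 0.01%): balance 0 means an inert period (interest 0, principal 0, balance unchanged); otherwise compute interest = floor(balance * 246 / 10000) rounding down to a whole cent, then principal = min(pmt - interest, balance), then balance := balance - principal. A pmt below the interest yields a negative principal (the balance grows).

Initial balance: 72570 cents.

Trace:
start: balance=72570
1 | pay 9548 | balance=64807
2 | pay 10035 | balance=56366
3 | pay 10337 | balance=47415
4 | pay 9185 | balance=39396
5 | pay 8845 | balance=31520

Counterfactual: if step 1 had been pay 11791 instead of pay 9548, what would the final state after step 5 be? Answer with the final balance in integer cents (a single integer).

(re-executing from step 1 with the substitution; state before step 1: balance=72570)
1 | pay 11791 | balance=62564
2 | pay 10035 | balance=54068
3 | pay 10337 | balance=45061
4 | pay 9185 | balance=36984
5 | pay 8845 | balance=29048

29048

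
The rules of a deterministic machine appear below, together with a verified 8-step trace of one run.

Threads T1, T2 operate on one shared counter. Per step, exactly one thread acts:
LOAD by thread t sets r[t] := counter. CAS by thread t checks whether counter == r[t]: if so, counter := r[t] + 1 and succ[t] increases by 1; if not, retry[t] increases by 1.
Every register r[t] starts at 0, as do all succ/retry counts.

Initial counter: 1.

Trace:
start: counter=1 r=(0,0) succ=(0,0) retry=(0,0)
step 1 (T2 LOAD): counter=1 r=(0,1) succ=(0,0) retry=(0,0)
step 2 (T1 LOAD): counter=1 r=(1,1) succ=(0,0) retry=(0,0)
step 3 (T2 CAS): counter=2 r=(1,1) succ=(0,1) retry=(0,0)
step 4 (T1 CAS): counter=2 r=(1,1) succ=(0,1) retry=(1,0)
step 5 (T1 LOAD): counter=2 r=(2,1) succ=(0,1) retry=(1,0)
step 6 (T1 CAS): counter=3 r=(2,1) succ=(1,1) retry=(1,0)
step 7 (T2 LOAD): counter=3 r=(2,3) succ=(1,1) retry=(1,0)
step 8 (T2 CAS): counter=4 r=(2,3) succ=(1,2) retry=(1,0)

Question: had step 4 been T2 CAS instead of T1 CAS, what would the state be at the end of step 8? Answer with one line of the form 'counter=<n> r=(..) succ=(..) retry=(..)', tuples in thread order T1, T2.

counter=4 r=(2,3) succ=(1,2) retry=(0,1)

(re-executing from step 4 with the substitution; state before step 4: counter=2 r=(1,1) succ=(0,1) retry=(0,0))
step 4 (T2 CAS): counter=2 r=(1,1) succ=(0,1) retry=(0,1)
step 5 (T1 LOAD): counter=2 r=(2,1) succ=(0,1) retry=(0,1)
step 6 (T1 CAS): counter=3 r=(2,1) succ=(1,1) retry=(0,1)
step 7 (T2 LOAD): counter=3 r=(2,3) succ=(1,1) retry=(0,1)
step 8 (T2 CAS): counter=4 r=(2,3) succ=(1,2) retry=(0,1)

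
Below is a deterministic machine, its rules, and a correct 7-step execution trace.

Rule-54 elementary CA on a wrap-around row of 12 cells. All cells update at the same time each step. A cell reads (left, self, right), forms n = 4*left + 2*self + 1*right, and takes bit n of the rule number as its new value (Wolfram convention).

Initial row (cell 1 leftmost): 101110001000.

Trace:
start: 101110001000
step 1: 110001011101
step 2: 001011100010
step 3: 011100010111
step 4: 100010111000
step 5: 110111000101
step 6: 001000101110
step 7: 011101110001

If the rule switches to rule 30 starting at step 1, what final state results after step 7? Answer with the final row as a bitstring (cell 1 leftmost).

(re-executing steps 1..7 under rule 30; state before step 1: 101110001000)
step 1: 101001011101
step 2: 001111010001
step 3: 111000011011
step 4: 000100110010
step 5: 001111101111
step 6: 111000001000
step 7: 100100011101

100100011101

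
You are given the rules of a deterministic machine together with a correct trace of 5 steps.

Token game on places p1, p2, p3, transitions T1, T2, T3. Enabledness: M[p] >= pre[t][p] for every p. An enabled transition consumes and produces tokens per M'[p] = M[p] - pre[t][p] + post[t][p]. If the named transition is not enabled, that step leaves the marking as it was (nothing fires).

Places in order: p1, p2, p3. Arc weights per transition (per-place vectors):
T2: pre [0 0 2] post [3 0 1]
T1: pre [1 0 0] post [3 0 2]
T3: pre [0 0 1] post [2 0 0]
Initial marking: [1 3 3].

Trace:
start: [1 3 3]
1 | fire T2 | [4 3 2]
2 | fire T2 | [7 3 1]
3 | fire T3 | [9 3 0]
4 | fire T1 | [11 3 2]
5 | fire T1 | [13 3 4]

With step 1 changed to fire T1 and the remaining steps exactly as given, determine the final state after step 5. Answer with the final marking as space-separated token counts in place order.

(re-executing from step 1 with the substitution; state before step 1: [1 3 3])
1 | fire T1 | [3 3 5]
2 | fire T2 | [6 3 4]
3 | fire T3 | [8 3 3]
4 | fire T1 | [10 3 5]
5 | fire T1 | [12 3 7]

12 3 7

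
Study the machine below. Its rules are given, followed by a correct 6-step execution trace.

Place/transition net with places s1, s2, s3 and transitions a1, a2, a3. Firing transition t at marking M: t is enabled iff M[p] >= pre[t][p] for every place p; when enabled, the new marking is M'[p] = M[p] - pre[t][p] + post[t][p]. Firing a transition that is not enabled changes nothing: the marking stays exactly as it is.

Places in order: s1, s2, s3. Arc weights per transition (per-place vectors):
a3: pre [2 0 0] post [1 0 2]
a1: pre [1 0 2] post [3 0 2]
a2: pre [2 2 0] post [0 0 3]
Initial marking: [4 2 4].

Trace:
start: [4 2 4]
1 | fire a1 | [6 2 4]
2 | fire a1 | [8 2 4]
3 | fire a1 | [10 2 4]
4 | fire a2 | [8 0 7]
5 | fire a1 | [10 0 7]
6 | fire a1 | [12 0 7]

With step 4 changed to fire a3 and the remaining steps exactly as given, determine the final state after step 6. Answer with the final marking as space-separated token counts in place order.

13 2 6

(re-executing from step 4 with the substitution; state before step 4: [10 2 4])
4 | fire a3 | [9 2 6]
5 | fire a1 | [11 2 6]
6 | fire a1 | [13 2 6]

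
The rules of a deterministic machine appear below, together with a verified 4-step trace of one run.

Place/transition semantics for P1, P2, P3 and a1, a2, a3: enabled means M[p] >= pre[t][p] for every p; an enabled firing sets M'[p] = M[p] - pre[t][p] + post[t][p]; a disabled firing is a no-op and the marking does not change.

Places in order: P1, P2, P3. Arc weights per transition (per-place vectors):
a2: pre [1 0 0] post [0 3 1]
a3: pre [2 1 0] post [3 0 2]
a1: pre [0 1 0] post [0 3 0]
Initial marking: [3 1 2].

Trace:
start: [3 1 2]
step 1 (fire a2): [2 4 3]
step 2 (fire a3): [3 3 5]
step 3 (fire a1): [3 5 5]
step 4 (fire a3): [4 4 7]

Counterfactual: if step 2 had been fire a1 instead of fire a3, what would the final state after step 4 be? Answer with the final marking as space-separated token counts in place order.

(re-executing from step 2 with the substitution; state before step 2: [2 4 3])
step 2 (fire a1): [2 6 3]
step 3 (fire a1): [2 8 3]
step 4 (fire a3): [3 7 5]

3 7 5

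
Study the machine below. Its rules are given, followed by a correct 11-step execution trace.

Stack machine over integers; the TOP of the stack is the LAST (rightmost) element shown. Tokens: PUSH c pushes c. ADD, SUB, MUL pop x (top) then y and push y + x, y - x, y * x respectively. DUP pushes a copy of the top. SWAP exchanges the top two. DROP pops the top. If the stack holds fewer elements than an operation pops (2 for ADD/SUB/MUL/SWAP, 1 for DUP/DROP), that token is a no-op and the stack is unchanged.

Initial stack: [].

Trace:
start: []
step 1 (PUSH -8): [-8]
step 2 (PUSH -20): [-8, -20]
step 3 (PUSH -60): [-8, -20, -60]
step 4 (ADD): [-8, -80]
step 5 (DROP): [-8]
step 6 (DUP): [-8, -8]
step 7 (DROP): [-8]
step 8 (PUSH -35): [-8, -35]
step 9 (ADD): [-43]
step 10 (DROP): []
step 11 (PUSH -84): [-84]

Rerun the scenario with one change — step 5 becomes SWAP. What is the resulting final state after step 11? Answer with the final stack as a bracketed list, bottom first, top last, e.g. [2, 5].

(re-executing from step 5 with the substitution; state before step 5: [-8, -80])
step 5 (SWAP): [-80, -8]
step 6 (DUP): [-80, -8, -8]
step 7 (DROP): [-80, -8]
step 8 (PUSH -35): [-80, -8, -35]
step 9 (ADD): [-80, -43]
step 10 (DROP): [-80]
step 11 (PUSH -84): [-80, -84]

[-80, -84]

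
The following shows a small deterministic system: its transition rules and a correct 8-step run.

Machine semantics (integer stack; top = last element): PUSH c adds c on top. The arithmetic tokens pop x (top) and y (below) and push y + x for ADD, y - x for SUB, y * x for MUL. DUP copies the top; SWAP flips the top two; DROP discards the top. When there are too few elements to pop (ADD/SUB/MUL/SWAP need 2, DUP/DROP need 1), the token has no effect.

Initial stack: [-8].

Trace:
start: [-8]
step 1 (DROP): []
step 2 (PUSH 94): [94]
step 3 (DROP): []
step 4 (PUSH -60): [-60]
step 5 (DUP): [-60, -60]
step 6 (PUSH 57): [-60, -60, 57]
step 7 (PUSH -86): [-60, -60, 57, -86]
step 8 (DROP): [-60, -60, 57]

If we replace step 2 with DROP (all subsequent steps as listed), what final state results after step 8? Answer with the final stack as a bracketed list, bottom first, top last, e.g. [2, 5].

[-60, -60, 57]

(re-executing from step 2 with the substitution; state before step 2: [])
step 2 (DROP): []
step 3 (DROP): []
step 4 (PUSH -60): [-60]
step 5 (DUP): [-60, -60]
step 6 (PUSH 57): [-60, -60, 57]
step 7 (PUSH -86): [-60, -60, 57, -86]
step 8 (DROP): [-60, -60, 57]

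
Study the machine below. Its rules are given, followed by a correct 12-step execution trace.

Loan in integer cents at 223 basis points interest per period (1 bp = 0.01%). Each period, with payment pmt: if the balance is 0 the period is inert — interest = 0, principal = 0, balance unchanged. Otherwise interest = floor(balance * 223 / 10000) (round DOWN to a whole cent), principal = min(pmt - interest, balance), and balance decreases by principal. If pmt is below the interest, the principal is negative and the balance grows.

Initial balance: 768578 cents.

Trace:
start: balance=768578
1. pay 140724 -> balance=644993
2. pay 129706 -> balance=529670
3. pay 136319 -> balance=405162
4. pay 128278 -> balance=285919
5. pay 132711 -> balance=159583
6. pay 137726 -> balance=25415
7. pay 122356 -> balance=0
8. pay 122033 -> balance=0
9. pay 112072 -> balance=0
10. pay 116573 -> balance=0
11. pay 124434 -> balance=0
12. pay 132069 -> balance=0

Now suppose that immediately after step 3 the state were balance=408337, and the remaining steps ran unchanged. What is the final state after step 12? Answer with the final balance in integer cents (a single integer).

0

state after step 3 := balance=408337
4. pay 128278 -> balance=289164
5. pay 132711 -> balance=162901
6. pay 137726 -> balance=28807
7. pay 122356 -> balance=0
8. pay 122033 -> balance=0
9. pay 112072 -> balance=0
10. pay 116573 -> balance=0
11. pay 124434 -> balance=0
12. pay 132069 -> balance=0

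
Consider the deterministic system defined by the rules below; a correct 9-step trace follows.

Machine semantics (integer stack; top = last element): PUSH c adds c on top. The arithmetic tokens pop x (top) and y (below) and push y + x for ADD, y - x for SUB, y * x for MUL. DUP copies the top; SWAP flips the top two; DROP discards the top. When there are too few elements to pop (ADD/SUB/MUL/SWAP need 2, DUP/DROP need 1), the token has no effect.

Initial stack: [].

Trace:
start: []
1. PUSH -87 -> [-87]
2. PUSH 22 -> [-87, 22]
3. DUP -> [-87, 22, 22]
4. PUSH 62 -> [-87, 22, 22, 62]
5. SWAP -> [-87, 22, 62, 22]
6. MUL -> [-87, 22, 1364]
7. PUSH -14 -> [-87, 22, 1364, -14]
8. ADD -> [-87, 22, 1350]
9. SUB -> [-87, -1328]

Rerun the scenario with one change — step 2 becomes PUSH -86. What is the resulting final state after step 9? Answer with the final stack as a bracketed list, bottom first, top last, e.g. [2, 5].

(re-executing from step 2 with the substitution; state before step 2: [-87])
2. PUSH -86 -> [-87, -86]
3. DUP -> [-87, -86, -86]
4. PUSH 62 -> [-87, -86, -86, 62]
5. SWAP -> [-87, -86, 62, -86]
6. MUL -> [-87, -86, -5332]
7. PUSH -14 -> [-87, -86, -5332, -14]
8. ADD -> [-87, -86, -5346]
9. SUB -> [-87, 5260]

[-87, 5260]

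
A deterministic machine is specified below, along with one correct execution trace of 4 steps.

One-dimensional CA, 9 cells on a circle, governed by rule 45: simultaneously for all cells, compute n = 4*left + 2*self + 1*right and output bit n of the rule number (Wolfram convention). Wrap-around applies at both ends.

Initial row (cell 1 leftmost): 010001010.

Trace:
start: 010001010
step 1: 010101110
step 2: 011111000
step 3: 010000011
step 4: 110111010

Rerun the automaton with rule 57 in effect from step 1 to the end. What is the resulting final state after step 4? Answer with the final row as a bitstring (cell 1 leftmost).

(re-executing steps 1..4 under rule 57; state before step 1: 010001010)
step 1: 001100101
step 2: 101010010
step 3: 010101001
step 4: 101010100

101010100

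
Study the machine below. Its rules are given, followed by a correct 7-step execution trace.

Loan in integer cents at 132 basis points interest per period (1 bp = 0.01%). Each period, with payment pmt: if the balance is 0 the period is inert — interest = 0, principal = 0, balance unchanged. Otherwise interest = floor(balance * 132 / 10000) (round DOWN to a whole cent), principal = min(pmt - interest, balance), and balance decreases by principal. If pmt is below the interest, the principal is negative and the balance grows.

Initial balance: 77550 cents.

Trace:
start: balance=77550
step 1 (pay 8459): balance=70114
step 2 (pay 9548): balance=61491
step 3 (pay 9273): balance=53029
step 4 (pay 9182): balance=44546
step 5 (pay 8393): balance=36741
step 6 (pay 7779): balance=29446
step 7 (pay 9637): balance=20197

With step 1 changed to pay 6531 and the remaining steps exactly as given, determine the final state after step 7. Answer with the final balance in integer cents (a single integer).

22283

(re-executing from step 1 with the substitution; state before step 1: balance=77550)
step 1 (pay 6531): balance=72042
step 2 (pay 9548): balance=63444
step 3 (pay 9273): balance=55008
step 4 (pay 9182): balance=46552
step 5 (pay 8393): balance=38773
step 6 (pay 7779): balance=31505
step 7 (pay 9637): balance=22283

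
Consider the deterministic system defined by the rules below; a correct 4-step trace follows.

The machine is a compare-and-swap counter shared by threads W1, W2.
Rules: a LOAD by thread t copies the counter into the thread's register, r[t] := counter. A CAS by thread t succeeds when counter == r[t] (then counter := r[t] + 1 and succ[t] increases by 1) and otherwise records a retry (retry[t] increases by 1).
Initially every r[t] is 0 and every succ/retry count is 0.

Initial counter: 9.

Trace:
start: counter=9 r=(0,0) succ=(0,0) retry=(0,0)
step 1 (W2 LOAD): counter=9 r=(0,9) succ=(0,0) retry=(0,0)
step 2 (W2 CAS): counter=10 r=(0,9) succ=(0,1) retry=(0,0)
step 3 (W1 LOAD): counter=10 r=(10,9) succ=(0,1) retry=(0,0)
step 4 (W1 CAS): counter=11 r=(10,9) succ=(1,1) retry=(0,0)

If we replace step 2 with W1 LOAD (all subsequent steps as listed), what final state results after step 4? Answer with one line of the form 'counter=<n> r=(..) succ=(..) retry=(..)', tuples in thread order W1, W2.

counter=10 r=(9,9) succ=(1,0) retry=(0,0)

(re-executing from step 2 with the substitution; state before step 2: counter=9 r=(0,9) succ=(0,0) retry=(0,0))
step 2 (W1 LOAD): counter=9 r=(9,9) succ=(0,0) retry=(0,0)
step 3 (W1 LOAD): counter=9 r=(9,9) succ=(0,0) retry=(0,0)
step 4 (W1 CAS): counter=10 r=(9,9) succ=(1,0) retry=(0,0)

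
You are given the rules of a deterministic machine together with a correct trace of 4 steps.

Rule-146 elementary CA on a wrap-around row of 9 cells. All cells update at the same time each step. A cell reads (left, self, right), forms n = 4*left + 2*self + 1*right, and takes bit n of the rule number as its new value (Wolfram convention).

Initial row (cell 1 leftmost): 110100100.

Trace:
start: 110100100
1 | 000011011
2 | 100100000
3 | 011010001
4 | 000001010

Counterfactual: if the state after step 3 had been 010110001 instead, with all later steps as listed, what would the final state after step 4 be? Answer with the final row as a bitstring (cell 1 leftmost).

000001010

state after step 3 := 010110001
4 | 000001010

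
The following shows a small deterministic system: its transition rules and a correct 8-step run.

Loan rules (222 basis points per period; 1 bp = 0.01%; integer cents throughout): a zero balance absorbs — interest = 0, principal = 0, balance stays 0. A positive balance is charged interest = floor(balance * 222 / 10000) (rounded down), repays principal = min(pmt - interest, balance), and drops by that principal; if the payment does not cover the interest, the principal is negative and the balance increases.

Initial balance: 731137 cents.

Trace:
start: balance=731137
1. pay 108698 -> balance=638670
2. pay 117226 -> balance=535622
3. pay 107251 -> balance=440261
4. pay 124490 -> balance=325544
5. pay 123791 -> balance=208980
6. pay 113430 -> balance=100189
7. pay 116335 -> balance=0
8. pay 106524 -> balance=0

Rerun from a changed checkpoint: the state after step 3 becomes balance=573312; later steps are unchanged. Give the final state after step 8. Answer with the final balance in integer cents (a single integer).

state after step 3 := balance=573312
4. pay 124490 -> balance=461549
5. pay 123791 -> balance=348004
6. pay 113430 -> balance=242299
7. pay 116335 -> balance=131343
8. pay 106524 -> balance=27734

27734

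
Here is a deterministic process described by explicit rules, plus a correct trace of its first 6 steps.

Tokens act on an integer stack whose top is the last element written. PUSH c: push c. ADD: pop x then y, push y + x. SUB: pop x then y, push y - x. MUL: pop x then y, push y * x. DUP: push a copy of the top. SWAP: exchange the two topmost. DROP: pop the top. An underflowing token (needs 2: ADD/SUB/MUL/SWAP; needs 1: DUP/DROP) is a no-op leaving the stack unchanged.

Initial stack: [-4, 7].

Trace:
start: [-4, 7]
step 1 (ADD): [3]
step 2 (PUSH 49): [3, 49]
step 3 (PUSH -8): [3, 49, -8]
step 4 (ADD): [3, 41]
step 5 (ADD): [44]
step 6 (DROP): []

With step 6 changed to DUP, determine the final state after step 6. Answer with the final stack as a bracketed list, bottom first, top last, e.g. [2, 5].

(re-executing from step 6 with the substitution; state before step 6: [44])
step 6 (DUP): [44, 44]

[44, 44]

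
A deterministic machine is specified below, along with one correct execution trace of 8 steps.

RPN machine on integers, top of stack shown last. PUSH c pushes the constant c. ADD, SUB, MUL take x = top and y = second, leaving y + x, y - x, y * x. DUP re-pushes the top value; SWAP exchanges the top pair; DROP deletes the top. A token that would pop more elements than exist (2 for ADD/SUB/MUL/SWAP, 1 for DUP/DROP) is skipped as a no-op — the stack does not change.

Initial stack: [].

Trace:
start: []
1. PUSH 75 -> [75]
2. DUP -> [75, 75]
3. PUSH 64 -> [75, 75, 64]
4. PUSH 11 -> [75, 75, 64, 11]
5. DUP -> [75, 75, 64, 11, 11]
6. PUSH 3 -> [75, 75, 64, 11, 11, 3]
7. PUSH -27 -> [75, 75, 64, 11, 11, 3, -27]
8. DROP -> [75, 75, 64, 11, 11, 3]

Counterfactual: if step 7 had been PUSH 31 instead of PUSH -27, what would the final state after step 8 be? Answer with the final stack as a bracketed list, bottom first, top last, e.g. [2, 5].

(re-executing from step 7 with the substitution; state before step 7: [75, 75, 64, 11, 11, 3])
7. PUSH 31 -> [75, 75, 64, 11, 11, 3, 31]
8. DROP -> [75, 75, 64, 11, 11, 3]

[75, 75, 64, 11, 11, 3]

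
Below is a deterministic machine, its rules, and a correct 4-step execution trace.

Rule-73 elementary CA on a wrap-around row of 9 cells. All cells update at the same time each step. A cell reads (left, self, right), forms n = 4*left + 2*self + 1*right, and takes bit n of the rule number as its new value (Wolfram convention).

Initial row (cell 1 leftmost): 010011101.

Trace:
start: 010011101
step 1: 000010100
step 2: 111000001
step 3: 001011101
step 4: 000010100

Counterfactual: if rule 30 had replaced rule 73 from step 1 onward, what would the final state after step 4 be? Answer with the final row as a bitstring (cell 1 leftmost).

110010011

(re-executing steps 1..4 under rule 30; state before step 1: 010011101)
step 1: 011110001
step 2: 010001011
step 3: 011011010
step 4: 110010011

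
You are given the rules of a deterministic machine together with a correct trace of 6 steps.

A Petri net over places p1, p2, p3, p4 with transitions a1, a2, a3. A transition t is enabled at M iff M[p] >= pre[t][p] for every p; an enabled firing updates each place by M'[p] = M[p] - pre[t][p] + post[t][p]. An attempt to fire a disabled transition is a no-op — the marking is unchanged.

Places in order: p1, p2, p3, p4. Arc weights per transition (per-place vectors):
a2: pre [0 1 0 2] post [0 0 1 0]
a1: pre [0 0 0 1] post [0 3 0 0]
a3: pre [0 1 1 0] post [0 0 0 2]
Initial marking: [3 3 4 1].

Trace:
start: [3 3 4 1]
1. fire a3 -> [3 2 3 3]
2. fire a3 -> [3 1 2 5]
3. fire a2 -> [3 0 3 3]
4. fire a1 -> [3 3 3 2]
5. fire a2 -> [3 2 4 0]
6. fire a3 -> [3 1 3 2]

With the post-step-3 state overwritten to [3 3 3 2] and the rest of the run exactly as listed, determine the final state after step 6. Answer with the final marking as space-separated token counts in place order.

state after step 3 := [3 3 3 2]
4. fire a1 -> [3 6 3 1]
5. fire a2 -> [3 6 3 1]
6. fire a3 -> [3 5 2 3]

3 5 2 3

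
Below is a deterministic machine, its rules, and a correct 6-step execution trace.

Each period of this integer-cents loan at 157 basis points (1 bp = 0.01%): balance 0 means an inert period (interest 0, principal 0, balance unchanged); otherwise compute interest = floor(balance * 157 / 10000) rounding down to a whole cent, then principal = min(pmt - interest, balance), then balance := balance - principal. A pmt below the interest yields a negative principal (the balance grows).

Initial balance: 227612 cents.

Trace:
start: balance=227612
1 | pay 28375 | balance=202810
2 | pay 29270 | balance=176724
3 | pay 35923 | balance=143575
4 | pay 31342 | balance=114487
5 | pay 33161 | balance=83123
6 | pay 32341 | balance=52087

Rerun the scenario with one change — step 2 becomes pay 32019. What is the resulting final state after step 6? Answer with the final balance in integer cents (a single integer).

49160

(re-executing from step 2 with the substitution; state before step 2: balance=202810)
2 | pay 32019 | balance=173975
3 | pay 35923 | balance=140783
4 | pay 31342 | balance=111651
5 | pay 33161 | balance=80242
6 | pay 32341 | balance=49160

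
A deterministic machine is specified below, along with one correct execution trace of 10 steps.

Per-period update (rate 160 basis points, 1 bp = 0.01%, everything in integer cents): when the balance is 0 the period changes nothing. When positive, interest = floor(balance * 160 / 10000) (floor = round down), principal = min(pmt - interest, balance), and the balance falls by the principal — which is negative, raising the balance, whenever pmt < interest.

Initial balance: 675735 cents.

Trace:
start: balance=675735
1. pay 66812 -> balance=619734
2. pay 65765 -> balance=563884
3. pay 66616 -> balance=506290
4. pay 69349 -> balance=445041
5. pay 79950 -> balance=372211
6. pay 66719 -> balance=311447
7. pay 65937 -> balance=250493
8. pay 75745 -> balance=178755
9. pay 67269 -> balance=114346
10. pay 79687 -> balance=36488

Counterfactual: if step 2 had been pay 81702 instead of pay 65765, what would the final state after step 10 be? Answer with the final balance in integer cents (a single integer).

(re-executing from step 2 with the substitution; state before step 2: balance=619734)
2. pay 81702 -> balance=547947
3. pay 66616 -> balance=490098
4. pay 69349 -> balance=428590
5. pay 79950 -> balance=355497
6. pay 66719 -> balance=294465
7. pay 65937 -> balance=233239
8. pay 75745 -> balance=161225
9. pay 67269 -> balance=96535
10. pay 79687 -> balance=18392

18392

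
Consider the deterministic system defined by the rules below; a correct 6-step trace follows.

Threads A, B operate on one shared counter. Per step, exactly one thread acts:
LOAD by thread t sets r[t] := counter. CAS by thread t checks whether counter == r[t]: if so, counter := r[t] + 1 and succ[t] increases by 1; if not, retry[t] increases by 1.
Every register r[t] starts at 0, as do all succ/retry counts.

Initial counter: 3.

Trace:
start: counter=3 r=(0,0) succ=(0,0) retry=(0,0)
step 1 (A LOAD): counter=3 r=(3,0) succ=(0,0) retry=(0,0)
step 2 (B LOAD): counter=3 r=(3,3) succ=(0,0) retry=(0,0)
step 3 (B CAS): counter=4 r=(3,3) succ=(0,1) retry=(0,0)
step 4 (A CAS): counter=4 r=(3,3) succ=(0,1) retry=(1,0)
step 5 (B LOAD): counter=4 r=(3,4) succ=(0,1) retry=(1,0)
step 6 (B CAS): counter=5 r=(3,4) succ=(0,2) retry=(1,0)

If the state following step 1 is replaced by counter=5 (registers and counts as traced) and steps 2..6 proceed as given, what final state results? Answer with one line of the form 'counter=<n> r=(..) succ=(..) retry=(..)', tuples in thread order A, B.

state after step 1 := counter=5 r=(3,0) succ=(0,0) retry=(0,0)
step 2 (B LOAD): counter=5 r=(3,5) succ=(0,0) retry=(0,0)
step 3 (B CAS): counter=6 r=(3,5) succ=(0,1) retry=(0,0)
step 4 (A CAS): counter=6 r=(3,5) succ=(0,1) retry=(1,0)
step 5 (B LOAD): counter=6 r=(3,6) succ=(0,1) retry=(1,0)
step 6 (B CAS): counter=7 r=(3,6) succ=(0,2) retry=(1,0)

counter=7 r=(3,6) succ=(0,2) retry=(1,0)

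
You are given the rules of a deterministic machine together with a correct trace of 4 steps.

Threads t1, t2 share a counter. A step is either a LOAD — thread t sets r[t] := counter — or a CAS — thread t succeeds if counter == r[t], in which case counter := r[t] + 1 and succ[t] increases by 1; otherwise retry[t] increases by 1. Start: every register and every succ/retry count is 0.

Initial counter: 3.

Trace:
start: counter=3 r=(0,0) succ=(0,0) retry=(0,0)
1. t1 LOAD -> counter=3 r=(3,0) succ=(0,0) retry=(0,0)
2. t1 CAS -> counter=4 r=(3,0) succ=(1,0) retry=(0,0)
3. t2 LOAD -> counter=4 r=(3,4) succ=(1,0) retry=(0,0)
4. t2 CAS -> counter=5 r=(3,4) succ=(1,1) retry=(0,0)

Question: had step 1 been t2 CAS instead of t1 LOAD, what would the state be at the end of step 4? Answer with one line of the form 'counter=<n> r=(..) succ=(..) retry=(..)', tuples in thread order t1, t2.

counter=4 r=(0,3) succ=(0,1) retry=(1,1)

(re-executing from step 1 with the substitution; state before step 1: counter=3 r=(0,0) succ=(0,0) retry=(0,0))
1. t2 CAS -> counter=3 r=(0,0) succ=(0,0) retry=(0,1)
2. t1 CAS -> counter=3 r=(0,0) succ=(0,0) retry=(1,1)
3. t2 LOAD -> counter=3 r=(0,3) succ=(0,0) retry=(1,1)
4. t2 CAS -> counter=4 r=(0,3) succ=(0,1) retry=(1,1)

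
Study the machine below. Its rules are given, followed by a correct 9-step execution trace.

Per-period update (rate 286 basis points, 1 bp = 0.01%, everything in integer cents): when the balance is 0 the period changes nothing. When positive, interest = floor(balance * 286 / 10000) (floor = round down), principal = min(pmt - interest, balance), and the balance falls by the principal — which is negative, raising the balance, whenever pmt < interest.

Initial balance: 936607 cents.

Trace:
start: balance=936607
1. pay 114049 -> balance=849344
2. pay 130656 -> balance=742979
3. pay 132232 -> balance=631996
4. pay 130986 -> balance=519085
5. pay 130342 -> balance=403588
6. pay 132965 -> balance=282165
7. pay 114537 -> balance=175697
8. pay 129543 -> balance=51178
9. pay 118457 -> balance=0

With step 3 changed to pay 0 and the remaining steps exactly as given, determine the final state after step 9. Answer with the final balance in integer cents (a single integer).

90793

(re-executing from step 3 with the substitution; state before step 3: balance=742979)
3. pay 0 -> balance=764228
4. pay 130986 -> balance=655098
5. pay 130342 -> balance=543491
6. pay 132965 -> balance=426069
7. pay 114537 -> balance=323717
8. pay 129543 -> balance=203432
9. pay 118457 -> balance=90793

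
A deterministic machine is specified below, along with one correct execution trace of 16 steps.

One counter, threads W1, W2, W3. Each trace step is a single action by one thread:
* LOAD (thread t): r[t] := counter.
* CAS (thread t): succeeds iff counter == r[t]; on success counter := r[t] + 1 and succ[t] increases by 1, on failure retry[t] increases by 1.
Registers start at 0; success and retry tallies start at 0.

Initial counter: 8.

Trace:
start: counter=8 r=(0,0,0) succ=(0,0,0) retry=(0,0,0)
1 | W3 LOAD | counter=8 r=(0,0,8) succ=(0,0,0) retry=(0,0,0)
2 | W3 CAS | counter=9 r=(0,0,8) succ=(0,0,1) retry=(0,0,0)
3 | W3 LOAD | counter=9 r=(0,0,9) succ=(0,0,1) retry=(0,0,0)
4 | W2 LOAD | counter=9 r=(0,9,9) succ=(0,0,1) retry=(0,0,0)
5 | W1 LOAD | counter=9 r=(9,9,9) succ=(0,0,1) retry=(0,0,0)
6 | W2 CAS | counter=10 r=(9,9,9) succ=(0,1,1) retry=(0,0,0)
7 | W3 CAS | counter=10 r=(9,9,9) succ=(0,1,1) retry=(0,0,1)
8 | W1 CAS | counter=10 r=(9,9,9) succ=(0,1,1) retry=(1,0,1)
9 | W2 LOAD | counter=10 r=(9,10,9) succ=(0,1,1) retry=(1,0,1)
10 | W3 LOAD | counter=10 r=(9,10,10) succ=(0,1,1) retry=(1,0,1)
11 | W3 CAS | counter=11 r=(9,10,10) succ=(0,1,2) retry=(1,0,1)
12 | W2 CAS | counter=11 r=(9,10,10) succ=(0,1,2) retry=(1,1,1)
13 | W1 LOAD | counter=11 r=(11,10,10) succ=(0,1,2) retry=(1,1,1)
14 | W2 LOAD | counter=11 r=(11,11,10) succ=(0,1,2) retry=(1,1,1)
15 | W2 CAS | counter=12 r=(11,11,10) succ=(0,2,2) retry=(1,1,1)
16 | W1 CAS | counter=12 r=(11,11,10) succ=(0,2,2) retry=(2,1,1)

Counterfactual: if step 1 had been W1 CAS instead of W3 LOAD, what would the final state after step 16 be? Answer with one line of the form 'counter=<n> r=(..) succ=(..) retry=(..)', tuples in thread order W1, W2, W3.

counter=11 r=(10,10,9) succ=(0,2,1) retry=(3,1,2)

(re-executing from step 1 with the substitution; state before step 1: counter=8 r=(0,0,0) succ=(0,0,0) retry=(0,0,0))
1 | W1 CAS | counter=8 r=(0,0,0) succ=(0,0,0) retry=(1,0,0)
2 | W3 CAS | counter=8 r=(0,0,0) succ=(0,0,0) retry=(1,0,1)
3 | W3 LOAD | counter=8 r=(0,0,8) succ=(0,0,0) retry=(1,0,1)
4 | W2 LOAD | counter=8 r=(0,8,8) succ=(0,0,0) retry=(1,0,1)
5 | W1 LOAD | counter=8 r=(8,8,8) succ=(0,0,0) retry=(1,0,1)
6 | W2 CAS | counter=9 r=(8,8,8) succ=(0,1,0) retry=(1,0,1)
7 | W3 CAS | counter=9 r=(8,8,8) succ=(0,1,0) retry=(1,0,2)
8 | W1 CAS | counter=9 r=(8,8,8) succ=(0,1,0) retry=(2,0,2)
9 | W2 LOAD | counter=9 r=(8,9,8) succ=(0,1,0) retry=(2,0,2)
10 | W3 LOAD | counter=9 r=(8,9,9) succ=(0,1,0) retry=(2,0,2)
11 | W3 CAS | counter=10 r=(8,9,9) succ=(0,1,1) retry=(2,0,2)
12 | W2 CAS | counter=10 r=(8,9,9) succ=(0,1,1) retry=(2,1,2)
13 | W1 LOAD | counter=10 r=(10,9,9) succ=(0,1,1) retry=(2,1,2)
14 | W2 LOAD | counter=10 r=(10,10,9) succ=(0,1,1) retry=(2,1,2)
15 | W2 CAS | counter=11 r=(10,10,9) succ=(0,2,1) retry=(2,1,2)
16 | W1 CAS | counter=11 r=(10,10,9) succ=(0,2,1) retry=(3,1,2)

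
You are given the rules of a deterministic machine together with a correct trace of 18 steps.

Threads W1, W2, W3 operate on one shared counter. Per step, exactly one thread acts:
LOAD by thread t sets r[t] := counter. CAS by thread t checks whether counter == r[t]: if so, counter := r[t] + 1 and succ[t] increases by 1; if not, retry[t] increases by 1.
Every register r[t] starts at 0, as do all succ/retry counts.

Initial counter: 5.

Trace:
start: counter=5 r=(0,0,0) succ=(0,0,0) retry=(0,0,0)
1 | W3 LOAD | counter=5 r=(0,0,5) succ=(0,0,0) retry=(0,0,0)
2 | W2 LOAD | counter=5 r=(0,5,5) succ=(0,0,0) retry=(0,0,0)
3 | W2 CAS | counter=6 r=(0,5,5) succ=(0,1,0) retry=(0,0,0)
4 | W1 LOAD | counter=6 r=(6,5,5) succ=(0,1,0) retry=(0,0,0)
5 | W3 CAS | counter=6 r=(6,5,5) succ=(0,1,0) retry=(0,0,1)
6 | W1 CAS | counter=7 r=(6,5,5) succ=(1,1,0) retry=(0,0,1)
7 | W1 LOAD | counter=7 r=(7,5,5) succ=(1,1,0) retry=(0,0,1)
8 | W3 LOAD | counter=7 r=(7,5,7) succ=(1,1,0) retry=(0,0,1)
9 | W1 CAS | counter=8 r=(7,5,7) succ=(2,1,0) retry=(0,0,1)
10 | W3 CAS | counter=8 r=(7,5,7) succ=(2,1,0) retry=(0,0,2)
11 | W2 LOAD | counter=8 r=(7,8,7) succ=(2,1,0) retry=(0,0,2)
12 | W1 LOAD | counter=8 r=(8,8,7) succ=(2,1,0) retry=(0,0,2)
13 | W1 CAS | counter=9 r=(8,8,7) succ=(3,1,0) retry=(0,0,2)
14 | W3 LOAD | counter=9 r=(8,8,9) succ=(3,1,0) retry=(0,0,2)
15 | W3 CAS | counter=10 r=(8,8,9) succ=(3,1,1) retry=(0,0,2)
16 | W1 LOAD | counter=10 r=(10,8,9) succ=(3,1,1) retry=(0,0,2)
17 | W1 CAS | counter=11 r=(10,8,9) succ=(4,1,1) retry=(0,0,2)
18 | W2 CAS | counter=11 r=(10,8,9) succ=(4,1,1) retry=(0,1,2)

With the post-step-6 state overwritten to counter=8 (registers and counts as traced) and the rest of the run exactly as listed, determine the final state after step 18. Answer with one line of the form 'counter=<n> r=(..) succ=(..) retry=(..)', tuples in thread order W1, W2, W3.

state after step 6 := counter=8 r=(6,5,5) succ=(1,1,0) retry=(0,0,1)
7 | W1 LOAD | counter=8 r=(8,5,5) succ=(1,1,0) retry=(0,0,1)
8 | W3 LOAD | counter=8 r=(8,5,8) succ=(1,1,0) retry=(0,0,1)
9 | W1 CAS | counter=9 r=(8,5,8) succ=(2,1,0) retry=(0,0,1)
10 | W3 CAS | counter=9 r=(8,5,8) succ=(2,1,0) retry=(0,0,2)
11 | W2 LOAD | counter=9 r=(8,9,8) succ=(2,1,0) retry=(0,0,2)
12 | W1 LOAD | counter=9 r=(9,9,8) succ=(2,1,0) retry=(0,0,2)
13 | W1 CAS | counter=10 r=(9,9,8) succ=(3,1,0) retry=(0,0,2)
14 | W3 LOAD | counter=10 r=(9,9,10) succ=(3,1,0) retry=(0,0,2)
15 | W3 CAS | counter=11 r=(9,9,10) succ=(3,1,1) retry=(0,0,2)
16 | W1 LOAD | counter=11 r=(11,9,10) succ=(3,1,1) retry=(0,0,2)
17 | W1 CAS | counter=12 r=(11,9,10) succ=(4,1,1) retry=(0,0,2)
18 | W2 CAS | counter=12 r=(11,9,10) succ=(4,1,1) retry=(0,1,2)

counter=12 r=(11,9,10) succ=(4,1,1) retry=(0,1,2)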